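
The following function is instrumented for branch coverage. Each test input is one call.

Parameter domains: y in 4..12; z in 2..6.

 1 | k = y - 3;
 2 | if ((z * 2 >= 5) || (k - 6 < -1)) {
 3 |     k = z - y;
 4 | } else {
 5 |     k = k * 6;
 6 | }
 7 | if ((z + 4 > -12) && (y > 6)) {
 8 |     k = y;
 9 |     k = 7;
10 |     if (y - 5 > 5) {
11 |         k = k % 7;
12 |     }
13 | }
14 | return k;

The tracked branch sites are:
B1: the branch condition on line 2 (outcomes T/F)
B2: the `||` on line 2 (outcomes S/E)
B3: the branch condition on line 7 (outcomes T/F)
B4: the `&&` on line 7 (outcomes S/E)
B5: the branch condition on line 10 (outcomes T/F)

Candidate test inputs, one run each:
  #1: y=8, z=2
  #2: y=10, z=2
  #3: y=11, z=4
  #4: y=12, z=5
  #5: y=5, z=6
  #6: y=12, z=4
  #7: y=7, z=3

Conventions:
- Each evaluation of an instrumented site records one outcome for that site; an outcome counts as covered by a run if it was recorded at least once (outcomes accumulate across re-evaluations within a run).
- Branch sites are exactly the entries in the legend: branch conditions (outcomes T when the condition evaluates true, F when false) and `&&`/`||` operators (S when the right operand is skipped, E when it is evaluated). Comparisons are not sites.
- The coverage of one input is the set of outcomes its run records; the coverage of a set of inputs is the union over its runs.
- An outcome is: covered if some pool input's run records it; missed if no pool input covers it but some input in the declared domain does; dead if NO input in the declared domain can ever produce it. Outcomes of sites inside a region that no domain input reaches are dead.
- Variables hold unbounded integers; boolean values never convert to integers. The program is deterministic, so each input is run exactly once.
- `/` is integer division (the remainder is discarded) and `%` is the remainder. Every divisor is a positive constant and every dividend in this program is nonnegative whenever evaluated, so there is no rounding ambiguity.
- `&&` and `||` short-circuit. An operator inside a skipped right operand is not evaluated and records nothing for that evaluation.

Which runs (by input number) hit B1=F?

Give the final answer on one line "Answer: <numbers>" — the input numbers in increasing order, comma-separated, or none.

input #1 (y=8, z=2): hits B1=F
input #2 (y=10, z=2): hits B1=F
input #3 (y=11, z=4): never hits B1=F
input #4 (y=12, z=5): never hits B1=F
input #5 (y=5, z=6): never hits B1=F
input #6 (y=12, z=4): never hits B1=F
input #7 (y=7, z=3): never hits B1=F

Answer: 1, 2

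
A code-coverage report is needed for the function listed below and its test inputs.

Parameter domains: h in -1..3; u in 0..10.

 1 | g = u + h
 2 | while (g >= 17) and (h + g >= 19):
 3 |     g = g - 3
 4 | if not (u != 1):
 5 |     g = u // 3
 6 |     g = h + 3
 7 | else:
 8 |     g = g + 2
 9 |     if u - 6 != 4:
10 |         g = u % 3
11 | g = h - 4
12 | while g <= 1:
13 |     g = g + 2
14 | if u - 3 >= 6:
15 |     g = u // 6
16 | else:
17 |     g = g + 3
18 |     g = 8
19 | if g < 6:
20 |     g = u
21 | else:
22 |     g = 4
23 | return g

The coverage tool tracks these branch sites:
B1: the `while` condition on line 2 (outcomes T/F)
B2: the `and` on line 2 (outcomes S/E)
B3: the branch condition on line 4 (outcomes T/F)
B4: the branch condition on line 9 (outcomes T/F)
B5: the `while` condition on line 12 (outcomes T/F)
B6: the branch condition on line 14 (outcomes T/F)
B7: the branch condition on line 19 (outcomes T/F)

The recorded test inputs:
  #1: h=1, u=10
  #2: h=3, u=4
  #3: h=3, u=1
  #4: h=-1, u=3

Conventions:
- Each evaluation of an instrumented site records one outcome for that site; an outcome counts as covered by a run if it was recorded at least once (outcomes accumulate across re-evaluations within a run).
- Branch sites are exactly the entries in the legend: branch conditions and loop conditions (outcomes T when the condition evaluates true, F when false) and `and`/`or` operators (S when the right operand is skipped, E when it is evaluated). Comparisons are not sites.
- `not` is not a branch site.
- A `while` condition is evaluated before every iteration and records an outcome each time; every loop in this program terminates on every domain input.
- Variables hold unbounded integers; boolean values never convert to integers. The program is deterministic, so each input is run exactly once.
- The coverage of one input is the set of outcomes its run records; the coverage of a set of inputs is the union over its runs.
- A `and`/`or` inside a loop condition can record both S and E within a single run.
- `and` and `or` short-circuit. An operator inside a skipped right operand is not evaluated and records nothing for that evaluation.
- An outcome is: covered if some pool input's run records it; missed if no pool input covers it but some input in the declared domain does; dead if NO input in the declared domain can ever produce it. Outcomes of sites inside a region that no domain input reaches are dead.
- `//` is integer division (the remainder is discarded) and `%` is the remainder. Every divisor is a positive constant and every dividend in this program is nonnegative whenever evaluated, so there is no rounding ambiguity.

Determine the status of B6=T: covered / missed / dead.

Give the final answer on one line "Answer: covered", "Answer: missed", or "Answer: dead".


B6=T is recorded by pool input(s) 1 -> covered
Answer: covered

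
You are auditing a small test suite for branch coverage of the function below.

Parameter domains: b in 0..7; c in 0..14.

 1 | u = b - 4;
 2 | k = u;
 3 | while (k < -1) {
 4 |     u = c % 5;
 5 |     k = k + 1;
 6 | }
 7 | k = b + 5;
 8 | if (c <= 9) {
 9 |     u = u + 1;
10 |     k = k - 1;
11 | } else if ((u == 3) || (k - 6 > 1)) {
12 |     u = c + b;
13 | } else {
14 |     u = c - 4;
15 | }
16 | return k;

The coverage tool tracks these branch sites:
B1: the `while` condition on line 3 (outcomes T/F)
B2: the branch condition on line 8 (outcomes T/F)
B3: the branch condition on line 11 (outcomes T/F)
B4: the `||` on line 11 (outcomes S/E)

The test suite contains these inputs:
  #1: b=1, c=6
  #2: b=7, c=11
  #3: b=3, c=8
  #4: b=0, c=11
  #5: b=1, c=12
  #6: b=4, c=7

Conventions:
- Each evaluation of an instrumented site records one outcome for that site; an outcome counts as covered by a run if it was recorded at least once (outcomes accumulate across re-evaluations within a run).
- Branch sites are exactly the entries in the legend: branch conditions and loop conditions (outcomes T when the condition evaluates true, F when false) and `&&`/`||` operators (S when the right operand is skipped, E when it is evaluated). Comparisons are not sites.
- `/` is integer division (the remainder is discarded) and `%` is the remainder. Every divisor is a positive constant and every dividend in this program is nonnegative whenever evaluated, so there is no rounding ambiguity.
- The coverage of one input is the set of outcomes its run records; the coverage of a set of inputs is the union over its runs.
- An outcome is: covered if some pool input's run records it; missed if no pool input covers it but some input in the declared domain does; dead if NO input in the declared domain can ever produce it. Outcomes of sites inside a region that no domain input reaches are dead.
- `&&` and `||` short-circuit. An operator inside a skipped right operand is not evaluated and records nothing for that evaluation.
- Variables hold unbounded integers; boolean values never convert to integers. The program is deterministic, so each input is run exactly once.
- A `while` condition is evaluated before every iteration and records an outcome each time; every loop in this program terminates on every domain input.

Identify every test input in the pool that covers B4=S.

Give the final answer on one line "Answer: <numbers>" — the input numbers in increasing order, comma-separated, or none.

input #1 (b=1, c=6): never hits B4=S
input #2 (b=7, c=11): hits B4=S
input #3 (b=3, c=8): never hits B4=S
input #4 (b=0, c=11): never hits B4=S
input #5 (b=1, c=12): never hits B4=S
input #6 (b=4, c=7): never hits B4=S

Answer: 2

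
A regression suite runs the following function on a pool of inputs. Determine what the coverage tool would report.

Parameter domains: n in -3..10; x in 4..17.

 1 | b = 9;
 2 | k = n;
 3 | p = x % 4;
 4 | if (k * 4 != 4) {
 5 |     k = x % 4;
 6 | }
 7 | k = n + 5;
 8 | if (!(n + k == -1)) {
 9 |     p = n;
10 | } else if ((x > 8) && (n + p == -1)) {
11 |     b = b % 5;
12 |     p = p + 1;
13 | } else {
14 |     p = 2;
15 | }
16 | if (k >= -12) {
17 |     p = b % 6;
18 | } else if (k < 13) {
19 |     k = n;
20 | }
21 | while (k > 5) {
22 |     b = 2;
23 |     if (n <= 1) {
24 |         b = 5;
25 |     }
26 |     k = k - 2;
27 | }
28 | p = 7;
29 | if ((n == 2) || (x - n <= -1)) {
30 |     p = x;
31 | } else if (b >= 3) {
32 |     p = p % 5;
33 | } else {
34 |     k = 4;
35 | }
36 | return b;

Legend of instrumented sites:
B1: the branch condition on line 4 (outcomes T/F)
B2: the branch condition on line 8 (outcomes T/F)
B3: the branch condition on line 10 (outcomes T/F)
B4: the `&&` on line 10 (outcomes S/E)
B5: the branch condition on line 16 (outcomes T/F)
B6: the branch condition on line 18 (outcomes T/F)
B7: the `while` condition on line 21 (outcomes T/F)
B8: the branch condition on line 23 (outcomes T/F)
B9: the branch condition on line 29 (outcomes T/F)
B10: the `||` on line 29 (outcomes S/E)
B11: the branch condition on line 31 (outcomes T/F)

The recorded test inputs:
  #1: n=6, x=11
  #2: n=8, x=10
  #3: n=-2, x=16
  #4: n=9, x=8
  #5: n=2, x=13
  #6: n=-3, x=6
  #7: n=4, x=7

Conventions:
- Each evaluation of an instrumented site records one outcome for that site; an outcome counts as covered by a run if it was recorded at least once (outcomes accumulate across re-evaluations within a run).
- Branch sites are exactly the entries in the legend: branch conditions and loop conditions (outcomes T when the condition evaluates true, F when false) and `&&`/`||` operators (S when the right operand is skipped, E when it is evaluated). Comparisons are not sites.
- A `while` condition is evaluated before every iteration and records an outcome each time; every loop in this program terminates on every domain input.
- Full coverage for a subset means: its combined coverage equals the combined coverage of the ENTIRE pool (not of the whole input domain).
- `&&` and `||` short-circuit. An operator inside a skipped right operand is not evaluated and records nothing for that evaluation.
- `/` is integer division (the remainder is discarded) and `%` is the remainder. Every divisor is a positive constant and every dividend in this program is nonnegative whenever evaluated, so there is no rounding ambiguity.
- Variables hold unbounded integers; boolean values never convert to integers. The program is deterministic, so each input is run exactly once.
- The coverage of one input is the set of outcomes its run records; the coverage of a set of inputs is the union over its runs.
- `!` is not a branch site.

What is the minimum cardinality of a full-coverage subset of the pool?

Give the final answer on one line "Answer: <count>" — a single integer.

test 1 (n=6, x=11) hits B1=T, B2=T, B5=T, B7=T, B7=F, B8=F, B9=F, B10=E, B11=F
test 2 (n=8, x=10) hits B1=T, B2=T, B5=T, B7=T, B7=F, B8=F, B9=F, B10=E, B11=F
test 3 (n=-2, x=16) hits B1=T, B2=T, B5=T, B7=F, B9=F, B10=E, B11=T
test 4 (n=9, x=8) hits B1=T, B2=T, B5=T, B7=T, B7=F, B8=F, B9=T, B10=E
test 5 (n=2, x=13) hits B1=T, B2=T, B5=T, B7=T, B7=F, B8=F, B9=T, B10=S
test 6 (n=-3, x=6) hits B1=T, B2=F, B3=F, B4=S, B5=T, B7=F, B9=F, B10=E, B11=T
test 7 (n=4, x=7) hits B1=T, B2=T, B5=T, B7=T, B7=F, B8=F, B9=F, B10=E, B11=F
the full pool covers 15 outcomes: B1=T, B2=T, B2=F, B3=F, B4=S, B5=T, B7=T, B7=F, B8=F, B9=T, B9=F, B10=S, B10=E, B11=T, B11=F
every size-1 subset falls short of the 15 outcomes (best: 9/15)
every size-2 subset falls short of the 15 outcomes (best: 14/15)
at size 3, {1, 5, 6} reaches all 15 outcomes; every lexicographically earlier size-3 subset fails

Answer: 3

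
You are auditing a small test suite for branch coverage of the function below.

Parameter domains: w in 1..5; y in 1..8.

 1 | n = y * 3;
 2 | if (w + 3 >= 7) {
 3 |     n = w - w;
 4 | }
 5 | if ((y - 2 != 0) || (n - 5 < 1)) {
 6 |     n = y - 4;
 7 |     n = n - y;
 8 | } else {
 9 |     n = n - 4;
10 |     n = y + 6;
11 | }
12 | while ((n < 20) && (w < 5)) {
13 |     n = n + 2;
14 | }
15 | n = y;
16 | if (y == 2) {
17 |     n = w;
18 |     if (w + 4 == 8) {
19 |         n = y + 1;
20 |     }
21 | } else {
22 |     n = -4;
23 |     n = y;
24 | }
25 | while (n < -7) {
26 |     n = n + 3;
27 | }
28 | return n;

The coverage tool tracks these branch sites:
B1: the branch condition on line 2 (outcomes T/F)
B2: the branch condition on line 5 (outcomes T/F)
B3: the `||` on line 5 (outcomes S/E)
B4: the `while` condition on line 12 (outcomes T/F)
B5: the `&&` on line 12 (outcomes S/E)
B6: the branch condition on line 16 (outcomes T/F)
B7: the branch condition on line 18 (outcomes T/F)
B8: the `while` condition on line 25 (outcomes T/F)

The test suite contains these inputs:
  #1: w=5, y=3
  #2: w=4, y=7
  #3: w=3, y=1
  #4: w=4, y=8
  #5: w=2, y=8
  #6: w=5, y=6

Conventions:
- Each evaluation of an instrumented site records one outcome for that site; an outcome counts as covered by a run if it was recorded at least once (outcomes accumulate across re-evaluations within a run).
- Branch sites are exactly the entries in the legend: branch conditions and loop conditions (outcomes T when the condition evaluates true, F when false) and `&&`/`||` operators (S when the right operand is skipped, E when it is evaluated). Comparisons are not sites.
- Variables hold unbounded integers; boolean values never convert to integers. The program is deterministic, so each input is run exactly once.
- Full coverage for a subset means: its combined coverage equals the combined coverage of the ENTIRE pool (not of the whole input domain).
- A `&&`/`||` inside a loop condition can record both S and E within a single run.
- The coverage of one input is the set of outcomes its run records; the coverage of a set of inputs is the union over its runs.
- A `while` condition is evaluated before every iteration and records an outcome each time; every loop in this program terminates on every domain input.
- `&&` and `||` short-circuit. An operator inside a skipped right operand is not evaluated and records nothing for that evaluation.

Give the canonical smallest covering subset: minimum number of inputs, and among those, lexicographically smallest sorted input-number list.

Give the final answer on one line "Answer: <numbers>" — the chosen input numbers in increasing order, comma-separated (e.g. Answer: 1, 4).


test 1 (w=5, y=3) fires B1->T, B3->S, B2->T, B5->E, B4->F, B6->F, B8->F; hits B1=T, B2=T, B3=S, B4=F, B5=E, B6=F, B8=F
test 2 (w=4, y=7) fires B1->T, B3->S, B2->T, B5->E, B4->T, B5->E, B4->T, B5->E, B4->T, B5->E, B4->T, B5->E, B4->T, B5->E, ...; hits B1=T, B2=T, B3=S, B4=T, B4=F, B5=S, B5=E, B6=F, B8=F
test 3 (w=3, y=1) fires B1->F, B3->S, B2->T, B5->E, B4->T, B5->E, B4->T, B5->E, B4->T, B5->E, B4->T, B5->E, B4->T, B5->E, ...; hits B1=F, B2=T, B3=S, B4=T, B4=F, B5=S, B5=E, B6=F, B8=F
test 4 (w=4, y=8) fires B1->T, B3->S, B2->T, B5->E, B4->T, B5->E, B4->T, B5->E, B4->T, B5->E, B4->T, B5->E, B4->T, B5->E, ...; hits B1=T, B2=T, B3=S, B4=T, B4=F, B5=S, B5=E, B6=F, B8=F
test 5 (w=2, y=8) fires B1->F, B3->S, B2->T, B5->E, B4->T, B5->E, B4->T, B5->E, B4->T, B5->E, B4->T, B5->E, B4->T, B5->E, ...; hits B1=F, B2=T, B3=S, B4=T, B4=F, B5=S, B5=E, B6=F, B8=F
test 6 (w=5, y=6) fires B1->T, B3->S, B2->T, B5->E, B4->F, B6->F, B8->F; hits B1=T, B2=T, B3=S, B4=F, B5=E, B6=F, B8=F
pool-wide coverage (10 outcomes): B1=T, B1=F, B2=T, B3=S, B4=T, B4=F, B5=S, B5=E, B6=F, B8=F
checked all size-1 subsets: none covers 10 outcomes (max 9/10)
the canonical winner is {1, 3}: size 2, full 10-outcome coverage, earliest index list among size-2 covers
Answer: 1, 3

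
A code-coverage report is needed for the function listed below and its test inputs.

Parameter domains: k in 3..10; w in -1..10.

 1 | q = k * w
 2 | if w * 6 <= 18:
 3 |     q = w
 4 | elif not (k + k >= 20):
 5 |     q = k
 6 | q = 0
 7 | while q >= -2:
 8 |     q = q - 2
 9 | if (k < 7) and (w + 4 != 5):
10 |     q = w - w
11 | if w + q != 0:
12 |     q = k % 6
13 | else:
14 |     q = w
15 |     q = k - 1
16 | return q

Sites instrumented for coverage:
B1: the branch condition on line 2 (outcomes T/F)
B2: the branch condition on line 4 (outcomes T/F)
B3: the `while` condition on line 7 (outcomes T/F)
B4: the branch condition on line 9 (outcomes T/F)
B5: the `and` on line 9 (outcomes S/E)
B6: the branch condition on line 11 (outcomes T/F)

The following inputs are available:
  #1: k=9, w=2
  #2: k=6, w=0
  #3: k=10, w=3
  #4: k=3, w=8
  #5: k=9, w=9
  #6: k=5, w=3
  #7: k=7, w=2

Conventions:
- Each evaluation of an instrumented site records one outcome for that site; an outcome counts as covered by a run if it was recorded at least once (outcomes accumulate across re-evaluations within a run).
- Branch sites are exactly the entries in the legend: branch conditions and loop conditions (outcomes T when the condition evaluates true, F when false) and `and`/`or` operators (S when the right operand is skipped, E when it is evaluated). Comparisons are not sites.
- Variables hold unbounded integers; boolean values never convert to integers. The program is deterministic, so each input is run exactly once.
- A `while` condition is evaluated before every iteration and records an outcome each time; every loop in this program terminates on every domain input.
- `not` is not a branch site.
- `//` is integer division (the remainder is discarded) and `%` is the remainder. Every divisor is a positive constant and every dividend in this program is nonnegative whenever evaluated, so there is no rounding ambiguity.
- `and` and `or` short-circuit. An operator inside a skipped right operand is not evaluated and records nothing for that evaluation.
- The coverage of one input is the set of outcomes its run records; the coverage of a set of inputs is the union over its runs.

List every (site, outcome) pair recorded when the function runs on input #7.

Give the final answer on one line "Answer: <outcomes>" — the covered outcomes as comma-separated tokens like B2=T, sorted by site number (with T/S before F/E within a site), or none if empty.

Running input #7 (k=7, w=2), event by event:
  B1->T, B3->T, B3->T, B3->F, B5->S, B4->F, B6->T
deduplicating events, the covered set is: B1=T, B3=T, B3=F, B4=F, B5=S, B6=T

Answer: B1=T, B3=T, B3=F, B4=F, B5=S, B6=T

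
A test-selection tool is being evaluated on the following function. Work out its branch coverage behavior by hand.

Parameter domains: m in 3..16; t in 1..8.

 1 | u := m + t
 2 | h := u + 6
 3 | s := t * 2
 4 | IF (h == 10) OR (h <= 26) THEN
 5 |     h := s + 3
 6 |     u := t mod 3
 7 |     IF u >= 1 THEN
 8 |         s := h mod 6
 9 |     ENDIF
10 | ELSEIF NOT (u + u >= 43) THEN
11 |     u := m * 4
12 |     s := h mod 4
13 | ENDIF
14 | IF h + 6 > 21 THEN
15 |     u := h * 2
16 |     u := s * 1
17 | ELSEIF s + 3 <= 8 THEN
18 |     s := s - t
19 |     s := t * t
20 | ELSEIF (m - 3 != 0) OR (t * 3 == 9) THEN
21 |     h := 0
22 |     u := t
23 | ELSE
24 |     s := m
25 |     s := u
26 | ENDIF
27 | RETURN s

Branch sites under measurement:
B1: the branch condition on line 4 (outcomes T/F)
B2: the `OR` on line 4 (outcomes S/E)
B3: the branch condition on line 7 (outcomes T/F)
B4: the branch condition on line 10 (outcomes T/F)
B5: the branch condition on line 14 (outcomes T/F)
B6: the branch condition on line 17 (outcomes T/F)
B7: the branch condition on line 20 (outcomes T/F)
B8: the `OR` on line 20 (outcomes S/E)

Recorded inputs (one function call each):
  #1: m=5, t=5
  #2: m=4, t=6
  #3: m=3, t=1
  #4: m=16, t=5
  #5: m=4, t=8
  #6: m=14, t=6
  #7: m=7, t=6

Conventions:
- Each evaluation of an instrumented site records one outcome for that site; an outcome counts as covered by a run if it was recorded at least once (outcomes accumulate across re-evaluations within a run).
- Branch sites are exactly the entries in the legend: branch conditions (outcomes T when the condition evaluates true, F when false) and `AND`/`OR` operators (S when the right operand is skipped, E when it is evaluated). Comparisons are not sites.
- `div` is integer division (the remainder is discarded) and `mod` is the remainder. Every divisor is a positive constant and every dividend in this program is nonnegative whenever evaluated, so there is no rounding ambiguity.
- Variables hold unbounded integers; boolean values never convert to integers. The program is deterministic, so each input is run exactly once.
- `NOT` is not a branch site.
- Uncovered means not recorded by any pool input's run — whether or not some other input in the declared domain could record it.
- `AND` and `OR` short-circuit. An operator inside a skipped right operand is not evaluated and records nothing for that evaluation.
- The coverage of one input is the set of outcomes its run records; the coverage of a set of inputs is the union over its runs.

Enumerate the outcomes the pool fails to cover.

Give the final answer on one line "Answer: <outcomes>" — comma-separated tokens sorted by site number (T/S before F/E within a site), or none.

test 1 (m=5, t=5) hits B1=T, B2=E, B3=T, B5=F, B6=T
test 2 (m=4, t=6) hits B1=T, B2=E, B3=F, B5=F, B6=F, B7=T, B8=S
test 3 (m=3, t=1) hits B1=T, B2=S, B3=T, B5=F, B6=T
test 4 (m=16, t=5) hits B1=F, B2=E, B4=T, B5=T
test 5 (m=4, t=8) hits B1=T, B2=E, B3=T, B5=T
test 6 (m=14, t=6) hits B1=T, B2=E, B3=F, B5=F, B6=F, B7=T, B8=S
test 7 (m=7, t=6) hits B1=T, B2=E, B3=F, B5=F, B6=F, B7=T, B8=S
union over the pool: B1=T, B1=F, B2=S, B2=E, B3=T, B3=F, B4=T, B5=T, B5=F, B6=T, B6=F, B7=T, B8=S
uncovered (3 of 16): B4=F, B7=F, B8=E

Answer: B4=F, B7=F, B8=E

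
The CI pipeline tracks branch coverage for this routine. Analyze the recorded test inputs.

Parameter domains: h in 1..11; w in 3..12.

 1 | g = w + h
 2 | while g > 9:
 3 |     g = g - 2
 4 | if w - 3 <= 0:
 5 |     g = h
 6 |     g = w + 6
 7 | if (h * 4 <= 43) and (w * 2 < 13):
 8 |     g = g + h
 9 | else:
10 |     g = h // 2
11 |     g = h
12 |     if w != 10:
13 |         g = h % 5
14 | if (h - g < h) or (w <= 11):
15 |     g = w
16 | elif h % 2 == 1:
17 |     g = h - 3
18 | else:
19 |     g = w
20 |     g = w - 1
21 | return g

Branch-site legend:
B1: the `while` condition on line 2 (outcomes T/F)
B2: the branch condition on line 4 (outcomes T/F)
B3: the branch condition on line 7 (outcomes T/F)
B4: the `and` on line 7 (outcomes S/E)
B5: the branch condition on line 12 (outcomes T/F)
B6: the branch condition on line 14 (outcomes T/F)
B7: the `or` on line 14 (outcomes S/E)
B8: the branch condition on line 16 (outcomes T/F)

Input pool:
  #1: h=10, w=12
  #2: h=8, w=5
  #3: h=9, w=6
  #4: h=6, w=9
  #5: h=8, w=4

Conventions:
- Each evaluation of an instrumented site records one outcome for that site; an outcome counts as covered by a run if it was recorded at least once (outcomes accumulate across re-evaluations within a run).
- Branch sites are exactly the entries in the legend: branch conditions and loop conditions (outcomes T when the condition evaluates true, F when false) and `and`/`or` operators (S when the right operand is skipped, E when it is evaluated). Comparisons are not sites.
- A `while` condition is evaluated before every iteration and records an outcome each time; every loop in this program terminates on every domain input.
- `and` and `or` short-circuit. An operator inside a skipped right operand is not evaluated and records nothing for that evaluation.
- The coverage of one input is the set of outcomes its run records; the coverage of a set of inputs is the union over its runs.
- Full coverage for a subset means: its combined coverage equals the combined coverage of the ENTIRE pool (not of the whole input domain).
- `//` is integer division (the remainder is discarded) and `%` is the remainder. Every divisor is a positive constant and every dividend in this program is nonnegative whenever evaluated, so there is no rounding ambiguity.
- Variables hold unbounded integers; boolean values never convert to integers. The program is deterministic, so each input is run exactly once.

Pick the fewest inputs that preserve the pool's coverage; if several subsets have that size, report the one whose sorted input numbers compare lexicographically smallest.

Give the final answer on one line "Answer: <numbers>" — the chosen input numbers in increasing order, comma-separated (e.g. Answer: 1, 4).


test 1 (h=10, w=12) fires B1->T, B1->T, B1->T, B1->T, B1->T, B1->T, B1->T, B1->F, B2->F, B4->E, B3->F, B5->T, B7->E, B6->F, ...; hits B1=T, B1=F, B2=F, B3=F, B4=E, B5=T, B6=F, B7=E, B8=F
test 2 (h=8, w=5) fires B1->T, B1->T, B1->F, B2->F, B4->E, B3->T, B7->S, B6->T; hits B1=T, B1=F, B2=F, B3=T, B4=E, B6=T, B7=S
test 3 (h=9, w=6) fires B1->T, B1->T, B1->T, B1->F, B2->F, B4->E, B3->T, B7->S, B6->T; hits B1=T, B1=F, B2=F, B3=T, B4=E, B6=T, B7=S
test 4 (h=6, w=9) fires B1->T, B1->T, B1->T, B1->F, B2->F, B4->E, B3->F, B5->T, B7->S, B6->T; hits B1=T, B1=F, B2=F, B3=F, B4=E, B5=T, B6=T, B7=S
test 5 (h=8, w=4) fires B1->T, B1->T, B1->F, B2->F, B4->E, B3->T, B7->S, B6->T; hits B1=T, B1=F, B2=F, B3=T, B4=E, B6=T, B7=S
union over all inputs: B1=T, B1=F, B2=F, B3=T, B3=F, B4=E, B5=T, B6=T, B6=F, B7=S, B7=E, B8=F (12 outcomes)
no size-1 subset reaches all 12 outcomes (best union: 9/12)
size 2: inputs {1, 2} cover all 12 outcomes, and no lexicographically smaller subset of this size does
Answer: 1, 2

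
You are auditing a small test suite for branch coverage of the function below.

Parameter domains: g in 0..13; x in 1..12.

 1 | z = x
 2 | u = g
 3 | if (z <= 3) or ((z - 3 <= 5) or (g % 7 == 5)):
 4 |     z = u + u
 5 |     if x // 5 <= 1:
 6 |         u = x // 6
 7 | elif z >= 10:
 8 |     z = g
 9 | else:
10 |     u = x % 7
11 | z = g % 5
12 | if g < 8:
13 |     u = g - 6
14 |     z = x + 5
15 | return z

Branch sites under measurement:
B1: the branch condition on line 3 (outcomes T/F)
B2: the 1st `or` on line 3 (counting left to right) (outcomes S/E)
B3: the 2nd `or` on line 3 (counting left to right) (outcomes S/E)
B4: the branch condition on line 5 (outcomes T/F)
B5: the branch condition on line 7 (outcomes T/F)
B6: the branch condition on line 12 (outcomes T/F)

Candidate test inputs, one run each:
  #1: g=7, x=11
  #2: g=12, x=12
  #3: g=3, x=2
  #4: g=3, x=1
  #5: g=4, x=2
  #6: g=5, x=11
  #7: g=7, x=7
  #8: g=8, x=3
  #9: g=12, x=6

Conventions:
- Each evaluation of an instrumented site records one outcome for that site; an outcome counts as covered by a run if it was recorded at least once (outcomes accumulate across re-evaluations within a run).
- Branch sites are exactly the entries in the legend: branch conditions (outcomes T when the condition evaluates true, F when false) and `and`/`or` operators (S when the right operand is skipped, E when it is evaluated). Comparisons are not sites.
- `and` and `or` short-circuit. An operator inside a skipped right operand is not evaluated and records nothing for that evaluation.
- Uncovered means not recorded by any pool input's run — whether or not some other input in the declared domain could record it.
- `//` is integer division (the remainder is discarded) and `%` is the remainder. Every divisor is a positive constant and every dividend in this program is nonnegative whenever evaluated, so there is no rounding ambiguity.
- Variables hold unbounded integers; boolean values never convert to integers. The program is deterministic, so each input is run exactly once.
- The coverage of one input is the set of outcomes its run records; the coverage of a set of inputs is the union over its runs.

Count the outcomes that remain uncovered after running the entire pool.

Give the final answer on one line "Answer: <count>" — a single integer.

run #1 (g=7, x=11) records B1=F, B2=E, B3=E, B5=T, B6=T
run #2 (g=12, x=12) records B1=T, B2=E, B3=E, B4=F, B6=F
run #3 (g=3, x=2) records B1=T, B2=S, B4=T, B6=T
run #4 (g=3, x=1) records B1=T, B2=S, B4=T, B6=T
run #5 (g=4, x=2) records B1=T, B2=S, B4=T, B6=T
run #6 (g=5, x=11) records B1=T, B2=E, B3=E, B4=F, B6=T
run #7 (g=7, x=7) records B1=T, B2=E, B3=S, B4=T, B6=T
run #8 (g=8, x=3) records B1=T, B2=S, B4=T, B6=F
run #9 (g=12, x=6) records B1=T, B2=E, B3=S, B4=T, B6=F
union over the pool: B1=T, B1=F, B2=S, B2=E, B3=S, B3=E, B4=T, B4=F, B5=T, B6=T, B6=F
uncovered (1 of 12): B5=F

Answer: 1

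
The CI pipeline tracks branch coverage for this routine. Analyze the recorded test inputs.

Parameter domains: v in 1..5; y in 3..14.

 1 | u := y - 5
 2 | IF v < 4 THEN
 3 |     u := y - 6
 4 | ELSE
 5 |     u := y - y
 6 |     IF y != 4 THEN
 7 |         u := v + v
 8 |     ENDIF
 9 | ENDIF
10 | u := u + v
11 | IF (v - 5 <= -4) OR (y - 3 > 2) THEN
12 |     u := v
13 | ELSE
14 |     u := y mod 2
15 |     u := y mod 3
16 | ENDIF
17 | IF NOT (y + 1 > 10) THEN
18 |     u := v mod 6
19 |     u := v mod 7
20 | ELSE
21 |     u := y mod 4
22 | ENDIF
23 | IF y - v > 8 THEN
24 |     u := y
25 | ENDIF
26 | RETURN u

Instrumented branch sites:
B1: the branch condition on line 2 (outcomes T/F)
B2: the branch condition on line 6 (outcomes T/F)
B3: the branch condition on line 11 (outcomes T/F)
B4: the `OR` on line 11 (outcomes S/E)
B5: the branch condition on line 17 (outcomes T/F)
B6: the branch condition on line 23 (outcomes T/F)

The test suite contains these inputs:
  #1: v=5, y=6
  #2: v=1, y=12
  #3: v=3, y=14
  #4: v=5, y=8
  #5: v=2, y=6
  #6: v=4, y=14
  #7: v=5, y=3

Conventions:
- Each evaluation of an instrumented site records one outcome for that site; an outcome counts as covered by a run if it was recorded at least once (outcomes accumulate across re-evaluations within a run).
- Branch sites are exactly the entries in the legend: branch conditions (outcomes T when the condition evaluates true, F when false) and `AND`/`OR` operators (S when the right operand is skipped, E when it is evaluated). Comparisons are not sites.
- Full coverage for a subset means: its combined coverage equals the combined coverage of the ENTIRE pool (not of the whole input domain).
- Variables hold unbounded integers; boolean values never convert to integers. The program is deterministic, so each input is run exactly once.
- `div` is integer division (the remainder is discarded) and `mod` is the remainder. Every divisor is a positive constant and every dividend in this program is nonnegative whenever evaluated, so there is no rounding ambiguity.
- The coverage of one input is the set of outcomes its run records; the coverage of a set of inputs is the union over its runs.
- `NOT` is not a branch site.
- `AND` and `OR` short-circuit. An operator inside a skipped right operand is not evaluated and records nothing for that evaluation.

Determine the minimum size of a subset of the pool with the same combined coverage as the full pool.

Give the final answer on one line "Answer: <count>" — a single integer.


run #1 (v=5, y=6) runs B1->F, B2->T, B4->E, B3->T, B5->T, B6->F; records B1=F, B2=T, B3=T, B4=E, B5=T, B6=F
run #2 (v=1, y=12) runs B1->T, B4->S, B3->T, B5->F, B6->T; records B1=T, B3=T, B4=S, B5=F, B6=T
run #3 (v=3, y=14) runs B1->T, B4->E, B3->T, B5->F, B6->T; records B1=T, B3=T, B4=E, B5=F, B6=T
run #4 (v=5, y=8) runs B1->F, B2->T, B4->E, B3->T, B5->T, B6->F; records B1=F, B2=T, B3=T, B4=E, B5=T, B6=F
run #5 (v=2, y=6) runs B1->T, B4->E, B3->T, B5->T, B6->F; records B1=T, B3=T, B4=E, B5=T, B6=F
run #6 (v=4, y=14) runs B1->F, B2->T, B4->E, B3->T, B5->F, B6->T; records B1=F, B2=T, B3=T, B4=E, B5=F, B6=T
run #7 (v=5, y=3) runs B1->F, B2->T, B4->E, B3->F, B5->T, B6->F; records B1=F, B2=T, B3=F, B4=E, B5=T, B6=F
the full pool covers 11 outcomes: B1=T, B1=F, B2=T, B3=T, B3=F, B4=S, B4=E, B5=T, B5=F, B6=T, B6=F
no size-1 subset reaches all 11 outcomes (best union: 6/11)
inputs {2, 7} (size 2) cover everything; no size-2 subset with a lexicographically smaller index list covers all 11
Answer: 2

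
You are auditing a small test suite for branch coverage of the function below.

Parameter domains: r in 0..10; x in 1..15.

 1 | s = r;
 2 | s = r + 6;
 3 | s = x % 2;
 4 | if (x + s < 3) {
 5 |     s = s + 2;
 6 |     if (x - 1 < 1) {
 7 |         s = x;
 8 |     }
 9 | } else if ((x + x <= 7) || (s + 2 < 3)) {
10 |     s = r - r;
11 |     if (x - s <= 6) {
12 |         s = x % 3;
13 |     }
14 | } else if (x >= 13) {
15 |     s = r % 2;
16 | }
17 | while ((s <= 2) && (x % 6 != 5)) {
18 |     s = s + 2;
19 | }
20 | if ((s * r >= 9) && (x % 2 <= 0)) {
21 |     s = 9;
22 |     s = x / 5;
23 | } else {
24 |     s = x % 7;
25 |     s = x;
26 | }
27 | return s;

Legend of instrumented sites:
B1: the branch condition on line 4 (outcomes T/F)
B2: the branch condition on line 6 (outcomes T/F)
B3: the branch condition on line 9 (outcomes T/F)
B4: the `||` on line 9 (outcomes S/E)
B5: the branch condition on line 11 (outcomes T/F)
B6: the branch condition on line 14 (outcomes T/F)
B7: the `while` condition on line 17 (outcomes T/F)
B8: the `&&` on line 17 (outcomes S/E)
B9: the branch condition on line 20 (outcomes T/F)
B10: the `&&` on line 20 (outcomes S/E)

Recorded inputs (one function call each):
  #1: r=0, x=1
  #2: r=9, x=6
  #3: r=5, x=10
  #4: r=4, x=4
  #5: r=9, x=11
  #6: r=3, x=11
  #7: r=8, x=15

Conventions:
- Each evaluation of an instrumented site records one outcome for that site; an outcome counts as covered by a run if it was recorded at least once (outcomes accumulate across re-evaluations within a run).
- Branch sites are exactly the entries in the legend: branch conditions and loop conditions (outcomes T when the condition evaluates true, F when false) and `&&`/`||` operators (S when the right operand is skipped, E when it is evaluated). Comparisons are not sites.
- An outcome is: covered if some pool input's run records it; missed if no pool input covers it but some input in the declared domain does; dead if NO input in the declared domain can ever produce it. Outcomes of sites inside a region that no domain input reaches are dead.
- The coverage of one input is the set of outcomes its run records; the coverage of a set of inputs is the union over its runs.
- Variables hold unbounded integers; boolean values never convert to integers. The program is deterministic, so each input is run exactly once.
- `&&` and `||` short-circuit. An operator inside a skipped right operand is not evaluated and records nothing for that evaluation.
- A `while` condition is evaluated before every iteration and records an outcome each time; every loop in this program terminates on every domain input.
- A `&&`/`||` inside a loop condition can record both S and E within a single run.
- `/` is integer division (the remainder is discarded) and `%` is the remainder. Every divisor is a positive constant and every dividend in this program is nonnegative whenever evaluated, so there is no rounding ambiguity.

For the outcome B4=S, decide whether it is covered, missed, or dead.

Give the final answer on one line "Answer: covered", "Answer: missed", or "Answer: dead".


no pool input records B4=S
but domain input (r=0, x=3) does record it -> reachable, so missed
Answer: missed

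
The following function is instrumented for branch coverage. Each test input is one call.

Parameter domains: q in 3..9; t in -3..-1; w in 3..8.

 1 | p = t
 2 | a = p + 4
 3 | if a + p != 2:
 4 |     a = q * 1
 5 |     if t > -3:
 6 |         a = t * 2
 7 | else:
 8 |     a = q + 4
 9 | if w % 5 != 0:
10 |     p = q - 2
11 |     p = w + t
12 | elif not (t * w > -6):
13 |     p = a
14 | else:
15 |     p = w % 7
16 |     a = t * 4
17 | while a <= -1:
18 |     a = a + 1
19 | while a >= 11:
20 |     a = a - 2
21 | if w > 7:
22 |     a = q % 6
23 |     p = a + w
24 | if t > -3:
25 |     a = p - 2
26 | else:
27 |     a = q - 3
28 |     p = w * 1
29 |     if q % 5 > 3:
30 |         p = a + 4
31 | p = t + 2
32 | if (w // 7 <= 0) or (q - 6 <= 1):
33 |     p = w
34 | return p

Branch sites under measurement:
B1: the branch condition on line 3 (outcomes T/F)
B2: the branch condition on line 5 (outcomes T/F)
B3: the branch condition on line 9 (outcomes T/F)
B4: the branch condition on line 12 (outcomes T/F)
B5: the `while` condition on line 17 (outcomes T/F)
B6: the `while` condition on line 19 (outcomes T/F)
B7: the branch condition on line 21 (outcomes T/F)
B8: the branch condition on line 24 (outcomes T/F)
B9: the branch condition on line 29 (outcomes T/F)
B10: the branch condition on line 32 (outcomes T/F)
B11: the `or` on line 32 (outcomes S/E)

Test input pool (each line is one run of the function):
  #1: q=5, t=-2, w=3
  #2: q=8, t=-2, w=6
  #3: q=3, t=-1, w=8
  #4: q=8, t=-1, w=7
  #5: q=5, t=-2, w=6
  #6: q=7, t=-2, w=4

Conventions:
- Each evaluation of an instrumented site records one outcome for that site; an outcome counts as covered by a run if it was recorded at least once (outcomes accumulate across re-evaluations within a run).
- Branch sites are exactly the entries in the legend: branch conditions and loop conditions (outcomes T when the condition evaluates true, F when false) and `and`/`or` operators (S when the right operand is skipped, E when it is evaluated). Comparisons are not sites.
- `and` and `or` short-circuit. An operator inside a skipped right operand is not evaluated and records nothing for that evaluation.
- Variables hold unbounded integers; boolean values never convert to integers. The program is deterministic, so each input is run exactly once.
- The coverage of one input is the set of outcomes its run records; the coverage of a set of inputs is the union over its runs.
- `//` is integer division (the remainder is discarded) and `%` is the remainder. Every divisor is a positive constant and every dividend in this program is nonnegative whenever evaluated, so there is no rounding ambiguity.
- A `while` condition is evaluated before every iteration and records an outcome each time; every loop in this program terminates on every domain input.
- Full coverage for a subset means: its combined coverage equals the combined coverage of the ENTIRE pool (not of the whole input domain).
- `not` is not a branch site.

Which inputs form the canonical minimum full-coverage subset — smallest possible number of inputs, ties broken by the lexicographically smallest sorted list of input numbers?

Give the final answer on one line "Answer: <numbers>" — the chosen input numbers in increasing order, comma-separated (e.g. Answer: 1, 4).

run #1 (q=5, t=-2, w=3) runs B1->T, B2->T, B3->T, B5->T, B5->T, B5->T, B5->T, B5->F, B6->F, B7->F, B8->T, B11->S, B10->T; records B1=T, B2=T, B3=T, B5=T, B5=F, B6=F, B7=F, B8=T, B10=T, B11=S
run #2 (q=8, t=-2, w=6) runs B1->T, B2->T, B3->T, B5->T, B5->T, B5->T, B5->T, B5->F, B6->F, B7->F, B8->T, B11->S, B10->T; records B1=T, B2=T, B3=T, B5=T, B5=F, B6=F, B7=F, B8=T, B10=T, B11=S
run #3 (q=3, t=-1, w=8) runs B1->F, B3->T, B5->F, B6->F, B7->T, B8->T, B11->E, B10->T; records B1=F, B3=T, B5=F, B6=F, B7=T, B8=T, B10=T, B11=E
run #4 (q=8, t=-1, w=7) runs B1->F, B3->T, B5->F, B6->T, B6->F, B7->F, B8->T, B11->E, B10->F; records B1=F, B3=T, B5=F, B6=T, B6=F, B7=F, B8=T, B10=F, B11=E
run #5 (q=5, t=-2, w=6) runs B1->T, B2->T, B3->T, B5->T, B5->T, B5->T, B5->T, B5->F, B6->F, B7->F, B8->T, B11->S, B10->T; records B1=T, B2=T, B3=T, B5=T, B5=F, B6=F, B7=F, B8=T, B10=T, B11=S
run #6 (q=7, t=-2, w=4) runs B1->T, B2->T, B3->T, B5->T, B5->T, B5->T, B5->T, B5->F, B6->F, B7->F, B8->T, B11->S, B10->T; records B1=T, B2=T, B3=T, B5=T, B5=F, B6=F, B7=F, B8=T, B10=T, B11=S
the full pool covers 15 outcomes: B1=T, B1=F, B2=T, B3=T, B5=T, B5=F, B6=T, B6=F, B7=T, B7=F, B8=T, B10=T, B10=F, B11=S, B11=E
checked all size-1 subsets: none covers 15 outcomes (max 10/15)
checked all size-2 subsets: none covers 15 outcomes (max 14/15)
size 3: inputs {1, 3, 4} cover all 15 outcomes, and no lexicographically smaller subset of this size does

Answer: 1, 3, 4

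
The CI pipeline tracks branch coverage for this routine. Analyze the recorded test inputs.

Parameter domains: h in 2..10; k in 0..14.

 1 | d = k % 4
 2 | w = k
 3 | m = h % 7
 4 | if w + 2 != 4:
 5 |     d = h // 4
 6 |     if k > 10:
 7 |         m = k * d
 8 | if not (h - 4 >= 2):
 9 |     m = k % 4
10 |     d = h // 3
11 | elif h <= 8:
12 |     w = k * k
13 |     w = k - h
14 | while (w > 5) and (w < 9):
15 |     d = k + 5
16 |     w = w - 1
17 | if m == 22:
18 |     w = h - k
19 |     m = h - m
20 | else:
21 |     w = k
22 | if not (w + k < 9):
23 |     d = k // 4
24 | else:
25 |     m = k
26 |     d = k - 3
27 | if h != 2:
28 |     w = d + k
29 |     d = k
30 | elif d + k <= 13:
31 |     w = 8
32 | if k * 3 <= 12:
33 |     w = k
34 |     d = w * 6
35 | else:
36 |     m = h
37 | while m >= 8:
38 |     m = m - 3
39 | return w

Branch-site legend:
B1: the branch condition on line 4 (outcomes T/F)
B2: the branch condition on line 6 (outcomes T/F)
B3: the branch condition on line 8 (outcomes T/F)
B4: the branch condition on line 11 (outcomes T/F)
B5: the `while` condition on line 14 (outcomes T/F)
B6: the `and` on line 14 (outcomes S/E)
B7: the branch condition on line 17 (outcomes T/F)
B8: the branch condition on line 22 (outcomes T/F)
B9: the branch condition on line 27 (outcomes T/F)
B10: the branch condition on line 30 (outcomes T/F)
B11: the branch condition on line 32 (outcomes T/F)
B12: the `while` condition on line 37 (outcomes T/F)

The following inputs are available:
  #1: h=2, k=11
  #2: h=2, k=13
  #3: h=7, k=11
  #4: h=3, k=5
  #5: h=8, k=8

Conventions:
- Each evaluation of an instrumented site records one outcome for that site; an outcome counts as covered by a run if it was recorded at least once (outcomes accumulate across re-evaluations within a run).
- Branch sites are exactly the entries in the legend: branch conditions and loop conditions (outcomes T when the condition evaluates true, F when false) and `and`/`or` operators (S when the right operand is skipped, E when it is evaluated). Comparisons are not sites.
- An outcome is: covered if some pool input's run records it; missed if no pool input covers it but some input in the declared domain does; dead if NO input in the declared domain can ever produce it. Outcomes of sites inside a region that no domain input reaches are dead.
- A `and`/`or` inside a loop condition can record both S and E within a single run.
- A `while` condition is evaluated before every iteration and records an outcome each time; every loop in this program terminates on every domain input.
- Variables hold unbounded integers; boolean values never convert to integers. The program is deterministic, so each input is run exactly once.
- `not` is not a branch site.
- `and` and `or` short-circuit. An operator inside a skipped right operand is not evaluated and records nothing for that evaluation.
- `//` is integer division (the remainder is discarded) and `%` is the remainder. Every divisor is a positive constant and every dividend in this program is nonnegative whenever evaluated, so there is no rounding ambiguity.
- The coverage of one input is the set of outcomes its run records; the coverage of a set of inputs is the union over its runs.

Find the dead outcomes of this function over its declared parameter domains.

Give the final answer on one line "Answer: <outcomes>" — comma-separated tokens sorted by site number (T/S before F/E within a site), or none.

running all 135 domain inputs and tallying outcomes:
  reachable outcomes have witnesses, e.g. B1=T (e.g. h=2, k=0), B1=F (e.g. h=2, k=2), B2=T (e.g. h=2, k=11), B2=F (e.g. h=2, k=0)

Answer: none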